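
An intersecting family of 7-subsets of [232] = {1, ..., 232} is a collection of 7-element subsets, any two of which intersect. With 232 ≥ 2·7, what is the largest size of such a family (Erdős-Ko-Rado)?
max |F| = C(231, 6) = 197656884271

The Erdős-Ko-Rado theorem states: for n ≥ 2k, an intersecting family of k-subsets of an n-element set has size at most C(n − 1, k − 1), with equality for 'star' families {A ⊆ [n] : |A| = k, i ∈ A} (fix an element i). For n = 232, k = 7: C(231, 6) = 197656884271.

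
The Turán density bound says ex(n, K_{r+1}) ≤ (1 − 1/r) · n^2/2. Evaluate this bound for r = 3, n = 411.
Turán density bound = (2/3) · 411^2/2 = 56307

Turán's theorem: ex(n, K_{r+1}) is achieved by the complete r-partite Turán graph T(n, r) with parts as balanced as possible, and is at most (1 − 1/r) · n^2/2. For r = 3, n = 411: the density bound is (2/3) · 168921/2 = 56307. Since 3 ∣ 411, the Turán graph T(411, 3) has parts of equal size 137, and its edge count e(T(411, 3)) = 56307 attains the density bound exactly.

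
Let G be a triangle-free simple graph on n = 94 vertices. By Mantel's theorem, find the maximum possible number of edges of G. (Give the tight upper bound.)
ex(94, K_3) = ⌊94^2/4⌋ = 2209

Mantel (1907): a triangle-free graph on n vertices has at most ⌊n^2/4⌋ edges, with equality for the complete bipartite graph K_{⌊n/2⌋, ⌈n/2⌉}. For n = 94: ⌊94^2/4⌋ = ⌊8836/4⌋ = 2209. The extremal graph is K_{47, 47}, which has 47·47 = 2209 edges.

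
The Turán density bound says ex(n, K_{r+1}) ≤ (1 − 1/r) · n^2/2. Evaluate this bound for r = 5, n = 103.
Turán density bound = (4/5) · 103^2/2 = 21218/5 ≈ 4243.6

Turán's theorem: ex(n, K_{r+1}) is achieved by the complete r-partite Turán graph T(n, r) with parts as balanced as possible, and is at most (1 − 1/r) · n^2/2. For r = 5, n = 103: the density bound is (4/5) · 10609/2 = 21218/5 ≈ 4243.6. The integer-valued extremum is e(T(103, 5)) = 4243, which is strictly less than the density bound 21218/5 since 5 ∤ 103 (the parts of T(103, 5) cannot all be equal).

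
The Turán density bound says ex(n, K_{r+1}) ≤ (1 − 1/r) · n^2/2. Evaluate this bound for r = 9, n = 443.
Turán density bound = (8/9) · 443^2/2 = 784996/9 ≈ 87221.7778

Turán's theorem: ex(n, K_{r+1}) is achieved by the complete r-partite Turán graph T(n, r) with parts as balanced as possible, and is at most (1 − 1/r) · n^2/2. For r = 9, n = 443: the density bound is (8/9) · 196249/2 = 784996/9 ≈ 87221.7778. The integer-valued extremum is e(T(443, 9)) = 87221, which is strictly less than the density bound 784996/9 since 9 ∤ 443 (the parts of T(443, 9) cannot all be equal).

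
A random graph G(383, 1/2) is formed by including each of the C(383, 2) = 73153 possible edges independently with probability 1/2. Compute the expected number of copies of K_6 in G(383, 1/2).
E[# K_6] = C(383, 6) · (1/2)^C(6, 2) = 4214724798753 / 2^15 ≈ 128623193.321320

For each 6-subset S of vertices (there are C(383, 6) = 4214724798753 such S), let X_S = 1 if S induces a K_6 (all C(6, 2) = 15 edges present). Then P(X_S = 1) = (1/2)^15 = 1/32768. By linearity of expectation, E[# K_6] = C(383, 6) · (1/2)^15 = 4214724798753 / 32768 ≈ 128623193.321320.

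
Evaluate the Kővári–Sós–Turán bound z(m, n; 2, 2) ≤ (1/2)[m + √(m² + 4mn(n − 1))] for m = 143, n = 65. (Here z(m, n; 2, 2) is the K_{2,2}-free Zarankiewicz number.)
z(143, 65; 2, 2) ≤ (1/2)[143 + √(143² + 4·143·65·64)] = (1/2)[143 + √2399969] = 846.0917

Kővári–Sós–Turán: let r_1, ..., r_143 be the row sums and z = Σ r_i the total number of 1s. Each pair of columns can share at most one row with both entries 1 (else a 2×2 all-ones block appears), so Σ_i C(r_i, 2) ≤ C(65, 2) = 2080. By convexity Σ_i C(r_i, 2) ≥ 143·C(z/143, 2) = z(z − 143)/(2·143), giving z² − 143z − 143·65·64 ≤ 0 and hence z ≤ (1/2)[143 + √(20449 + 4·594880)] = (1/2)[143 + √2399969] ≈ (1/2)(143 + 1549.1833) = 846.0917.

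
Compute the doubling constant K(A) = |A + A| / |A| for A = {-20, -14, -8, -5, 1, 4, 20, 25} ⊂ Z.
K = |A + A| / |A| = 29/8

Enumerate A + A = {a + b : a, b ∈ A}. With |A| = 8, there are |A|^2 = 64 ordered sum pairs; collecting distinct values, A + A = {-40, -34, -28, -25, -22, -19, -16, -13, -10, -7, -4, -1, 0, 2, 5, 6, 8, 11, 12, 15, 17, 20, 21, 24, 26, 29, 40, 45, 50}, so |A + A| = 29. Thus K = 29/8. For comparison, the minimum possible |A + A| over all 8-element sets is 2·8 − 1 = 15 (so min K = 15/8), attained only by arithmetic progressions.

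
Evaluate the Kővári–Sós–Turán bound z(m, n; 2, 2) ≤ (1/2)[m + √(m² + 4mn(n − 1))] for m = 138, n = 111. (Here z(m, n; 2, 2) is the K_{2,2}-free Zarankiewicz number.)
z(138, 111; 2, 2) ≤ (1/2)[138 + √(138² + 4·138·111·110)] = (1/2)[138 + √6758964] = 1368.9004

Kővári–Sós–Turán: let r_1, ..., r_138 be the row sums and z = Σ r_i the total number of 1s. Each pair of columns can share at most one row with both entries 1 (else a 2×2 all-ones block appears), so Σ_i C(r_i, 2) ≤ C(111, 2) = 6105. By convexity Σ_i C(r_i, 2) ≥ 138·C(z/138, 2) = z(z − 138)/(2·138), giving z² − 138z − 138·111·110 ≤ 0 and hence z ≤ (1/2)[138 + √(19044 + 4·1684980)] = (1/2)[138 + √6758964] ≈ (1/2)(138 + 2599.8008) = 1368.9004.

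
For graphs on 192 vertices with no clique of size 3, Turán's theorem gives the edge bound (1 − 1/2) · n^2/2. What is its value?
Turán density bound = (1/2) · 192^2/2 = 9216

Turán's theorem: ex(n, K_{r+1}) is achieved by the complete r-partite Turán graph T(n, r) with parts as balanced as possible, and is at most (1 − 1/r) · n^2/2. For r = 2, n = 192: the density bound is (1/2) · 36864/2 = 9216. Since 2 ∣ 192, the Turán graph T(192, 2) has parts of equal size 96, and its edge count e(T(192, 2)) = 9216 attains the density bound exactly.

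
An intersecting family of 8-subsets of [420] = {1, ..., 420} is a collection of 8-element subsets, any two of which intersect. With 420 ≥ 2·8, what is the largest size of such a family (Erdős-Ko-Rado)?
max |F| = C(419, 7) = 427747660965768

The Erdős-Ko-Rado theorem states: for n ≥ 2k, an intersecting family of k-subsets of an n-element set has size at most C(n − 1, k − 1), with equality for 'star' families {A ⊆ [n] : |A| = k, i ∈ A} (fix an element i). For n = 420, k = 8: C(419, 7) = 427747660965768.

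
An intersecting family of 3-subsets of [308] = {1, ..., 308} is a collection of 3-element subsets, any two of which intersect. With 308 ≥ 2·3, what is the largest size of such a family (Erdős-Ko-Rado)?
max |F| = C(307, 2) = 46971

Erdős-Ko-Rado (1961): when n ≥ 2k, max |F| = C(n−1, k−1). The bound is attained by the star {A : i ∈ A} for any fixed i ∈ [n]. Here C(308−1, 3−1) = C(307, 2) = 46971.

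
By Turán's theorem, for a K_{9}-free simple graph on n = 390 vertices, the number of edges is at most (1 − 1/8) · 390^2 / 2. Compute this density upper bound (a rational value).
Turán density bound = (7/8) · 390^2/2 = 266175/4 ≈ 66543.75

Turán's theorem: ex(n, K_{r+1}) is achieved by the complete r-partite Turán graph T(n, r) with parts as balanced as possible, and is at most (1 − 1/r) · n^2/2. For r = 8, n = 390: the density bound is (7/8) · 152100/2 = 266175/4 ≈ 66543.75. The integer-valued extremum is e(T(390, 8)) = 66543, which is strictly less than the density bound 266175/4 since 8 ∤ 390 (the parts of T(390, 8) cannot all be equal).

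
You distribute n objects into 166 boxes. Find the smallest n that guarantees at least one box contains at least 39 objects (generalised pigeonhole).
n = (39 − 1)·166 + 1 = 6309

By the generalised pigeonhole principle, to guarantee some box contains ≥ r objects we need more than (r − 1) · k objects total. Threshold: n = (r − 1) · k + 1. With r = 39 and k = 166: n = 38 · 166 + 1 = 6308 + 1 = 6309. For n = 6308 = 38 · 166, we can put exactly 38 objects in every box, avoiding 39 in any single one — so 6309 is tight.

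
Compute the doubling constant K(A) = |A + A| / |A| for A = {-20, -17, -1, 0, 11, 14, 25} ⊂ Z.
K = |A + A| / |A| = 26/7

Enumerate A + A = {a + b : a, b ∈ A}. With |A| = 7, there are |A|^2 = 49 ordered sum pairs; collecting distinct values, A + A = {-40, -37, -34, -21, -20, -18, -17, -9, -6, -3, -2, -1, 0, 5, 8, 10, 11, 13, 14, 22, 24, 25, 28, 36, 39, 50}, so |A + A| = 26. Thus K = 26/7. For comparison, the minimum possible |A + A| over all 7-element sets is 2·7 − 1 = 13 (so min K = 13/7), attained only by arithmetic progressions.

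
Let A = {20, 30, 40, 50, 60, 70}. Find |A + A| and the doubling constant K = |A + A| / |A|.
K = |A + A| / |A| = 11/6

Enumerate A + A = {a + b : a, b ∈ A}. With |A| = 6, there are |A|^2 = 36 ordered sum pairs; collecting distinct values, A + A = {40, 50, 60, 70, 80, 90, 100, 110, 120, 130, 140}, so |A + A| = 11. Thus K = 11/6. Here |A + A| = 2|A| − 1 = 11, the minimum possible — so K = 11/6 is minimal, which holds iff A is an arithmetic progression.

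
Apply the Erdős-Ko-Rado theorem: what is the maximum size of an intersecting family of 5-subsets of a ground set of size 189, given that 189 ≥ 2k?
max |F| = C(188, 4) = 50404915

Erdős-Ko-Rado (1961): when n ≥ 2k, max |F| = C(n−1, k−1). The bound is attained by the star {A : i ∈ A} for any fixed i ∈ [n]. Here C(189−1, 5−1) = C(188, 4) = 50404915.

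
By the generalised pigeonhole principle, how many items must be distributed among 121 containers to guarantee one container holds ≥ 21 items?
n = (21 − 1)·121 + 1 = 2421

By the generalised pigeonhole principle, to guarantee some box contains ≥ r objects we need more than (r − 1) · k objects total. Threshold: n = (r − 1) · k + 1. With r = 21 and k = 121: n = 20 · 121 + 1 = 2420 + 1 = 2421. For n = 2420 = 20 · 121, we can put exactly 20 objects in every box, avoiding 21 in any single one — so 2421 is tight.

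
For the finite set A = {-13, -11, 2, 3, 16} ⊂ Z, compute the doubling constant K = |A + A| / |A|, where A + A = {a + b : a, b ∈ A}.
K = |A + A| / |A| = 14/5

Enumerate A + A = {a + b : a, b ∈ A}. With |A| = 5, there are |A|^2 = 25 ordered sum pairs; collecting distinct values, A + A = {-26, -24, -22, -11, -10, -9, -8, 3, 4, 5, 6, 18, 19, 32}, so |A + A| = 14. Thus K = 14/5. For comparison, the minimum possible |A + A| over all 5-element sets is 2·5 − 1 = 9 (so min K = 9/5), attained only by arithmetic progressions.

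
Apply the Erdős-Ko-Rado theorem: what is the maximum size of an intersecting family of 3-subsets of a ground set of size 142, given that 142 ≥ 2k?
max |F| = C(141, 2) = 9870

The Erdős-Ko-Rado theorem states: for n ≥ 2k, an intersecting family of k-subsets of an n-element set has size at most C(n − 1, k − 1), with equality for 'star' families {A ⊆ [n] : |A| = k, i ∈ A} (fix an element i). For n = 142, k = 3: C(141, 2) = 9870.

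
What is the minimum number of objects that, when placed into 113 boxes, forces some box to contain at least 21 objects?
n = (21 − 1)·113 + 1 = 2261

By the generalised pigeonhole principle, to guarantee some box contains ≥ r objects we need more than (r − 1) · k objects total. Threshold: n = (r − 1) · k + 1. With r = 21 and k = 113: n = 20 · 113 + 1 = 2260 + 1 = 2261. For n = 2260 = 20 · 113, we can put exactly 20 objects in every box, avoiding 21 in any single one — so 2261 is tight.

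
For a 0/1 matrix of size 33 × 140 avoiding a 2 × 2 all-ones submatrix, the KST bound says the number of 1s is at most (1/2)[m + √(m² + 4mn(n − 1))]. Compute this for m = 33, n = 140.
z(33, 140; 2, 2) ≤ (1/2)[33 + √(33² + 4·33·140·139)] = (1/2)[33 + √2569809] = 818.0312

Kővári–Sós–Turán: let r_1, ..., r_33 be the row sums and z = Σ r_i the total number of 1s. Each pair of columns can share at most one row with both entries 1 (else a 2×2 all-ones block appears), so Σ_i C(r_i, 2) ≤ C(140, 2) = 9730. By convexity Σ_i C(r_i, 2) ≥ 33·C(z/33, 2) = z(z − 33)/(2·33), giving z² − 33z − 33·140·139 ≤ 0 and hence z ≤ (1/2)[33 + √(1089 + 4·642180)] = (1/2)[33 + √2569809] ≈ (1/2)(33 + 1603.0624) = 818.0312.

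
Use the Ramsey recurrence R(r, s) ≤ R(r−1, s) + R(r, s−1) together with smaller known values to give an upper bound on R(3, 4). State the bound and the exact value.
R(3, 4) ≤ R(2, 4) + R(3, 3) = 4 + 6 = 10; exact value R(3, 4) = 9.

The Erdős–Szekeres recurrence R(r, s) ≤ R(r−1, s) + R(r, s−1) applied to (r, s) = (3, 4) gives
  R(3, 4) ≤ R(2, 4) + R(3, 3) = 4 + 6 = 10.
(Recall R(2, k) = k and R is symmetric.) The recurrence is not tight here (it gives 10, but the exact value is R(3, 4) = 9); the tight upper bound requires a sharper argument than the simple recurrence, combined with a lower-bound construction on K_{8}.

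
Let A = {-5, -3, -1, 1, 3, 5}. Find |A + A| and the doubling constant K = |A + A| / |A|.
K = |A + A| / |A| = 11/6

Enumerate A + A = {a + b : a, b ∈ A}. With |A| = 6, there are |A|^2 = 36 ordered sum pairs; collecting distinct values, A + A = {-10, -8, -6, -4, -2, 0, 2, 4, 6, 8, 10}, so |A + A| = 11. Thus K = 11/6. Here |A + A| = 2|A| − 1 = 11, the minimum possible — so K = 11/6 is minimal, which holds iff A is an arithmetic progression.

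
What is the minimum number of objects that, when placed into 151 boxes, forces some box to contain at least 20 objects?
n = (20 − 1)·151 + 1 = 2870

By the generalised pigeonhole principle, to guarantee some box contains ≥ r objects we need more than (r − 1) · k objects total. Threshold: n = (r − 1) · k + 1. With r = 20 and k = 151: n = 19 · 151 + 1 = 2869 + 1 = 2870. For n = 2869 = 19 · 151, we can put exactly 19 objects in every box, avoiding 20 in any single one — so 2870 is tight.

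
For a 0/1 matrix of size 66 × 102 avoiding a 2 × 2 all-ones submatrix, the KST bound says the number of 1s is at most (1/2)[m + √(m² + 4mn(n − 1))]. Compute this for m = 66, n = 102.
z(66, 102; 2, 2) ≤ (1/2)[66 + √(66² + 4·66·102·101)] = (1/2)[66 + √2724084] = 858.24

Kővári–Sós–Turán: let r_1, ..., r_66 be the row sums and z = Σ r_i the total number of 1s. Each pair of columns can share at most one row with both entries 1 (else a 2×2 all-ones block appears), so Σ_i C(r_i, 2) ≤ C(102, 2) = 5151. By convexity Σ_i C(r_i, 2) ≥ 66·C(z/66, 2) = z(z − 66)/(2·66), giving z² − 66z − 66·102·101 ≤ 0 and hence z ≤ (1/2)[66 + √(4356 + 4·679932)] = (1/2)[66 + √2724084] ≈ (1/2)(66 + 1650.4799) = 858.24.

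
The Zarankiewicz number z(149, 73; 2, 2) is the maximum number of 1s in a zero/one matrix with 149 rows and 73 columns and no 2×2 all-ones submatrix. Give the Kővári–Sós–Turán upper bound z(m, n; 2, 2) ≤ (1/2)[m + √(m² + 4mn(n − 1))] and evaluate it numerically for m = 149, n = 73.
z(149, 73; 2, 2) ≤ (1/2)[149 + √(149² + 4·149·73·72)] = (1/2)[149 + √3154777] = 962.5846

Kővári–Sós–Turán: let r_1, ..., r_149 be the row sums and z = Σ r_i the total number of 1s. Each pair of columns can share at most one row with both entries 1 (else a 2×2 all-ones block appears), so Σ_i C(r_i, 2) ≤ C(73, 2) = 2628. By convexity Σ_i C(r_i, 2) ≥ 149·C(z/149, 2) = z(z − 149)/(2·149), giving z² − 149z − 149·73·72 ≤ 0 and hence z ≤ (1/2)[149 + √(22201 + 4·783144)] = (1/2)[149 + √3154777] ≈ (1/2)(149 + 1776.1692) = 962.5846.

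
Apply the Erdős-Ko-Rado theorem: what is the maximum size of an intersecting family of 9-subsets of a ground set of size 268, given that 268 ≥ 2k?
max |F| = C(267, 8) = 576226292183685

Erdős-Ko-Rado (1961): when n ≥ 2k, max |F| = C(n−1, k−1). The bound is attained by the star {A : i ∈ A} for any fixed i ∈ [n]. Here C(268−1, 9−1) = C(267, 8) = 576226292183685.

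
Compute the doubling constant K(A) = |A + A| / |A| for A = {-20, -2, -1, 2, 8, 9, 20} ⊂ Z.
K = |A + A| / |A| = 25/7

Enumerate A + A = {a + b : a, b ∈ A}. With |A| = 7, there are |A|^2 = 49 ordered sum pairs; collecting distinct values, A + A = {-40, -22, -21, -18, -12, -11, -4, -3, -2, 0, 1, 4, 6, 7, 8, 10, 11, 16, 17, 18, 19, 22, 28, 29, 40}, so |A + A| = 25. Thus K = 25/7. For comparison, the minimum possible |A + A| over all 7-element sets is 2·7 − 1 = 13 (so min K = 13/7), attained only by arithmetic progressions.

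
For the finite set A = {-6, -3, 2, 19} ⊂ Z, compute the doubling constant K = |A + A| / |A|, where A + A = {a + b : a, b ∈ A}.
K = |A + A| / |A| = 10/4 = 5/2

Enumerate A + A = {a + b : a, b ∈ A}. With |A| = 4, there are |A|^2 = 16 ordered sum pairs; collecting distinct values, A + A = {-12, -9, -6, -4, -1, 4, 13, 16, 21, 38}, so |A + A| = 10. Thus K = 10/4 = 5/2. For comparison, the minimum possible |A + A| over all 4-element sets is 2·4 − 1 = 7 (so min K = 7/4), attained only by arithmetic progressions.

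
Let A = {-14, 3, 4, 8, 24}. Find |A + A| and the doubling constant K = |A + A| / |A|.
K = |A + A| / |A| = 15/5 = 3

Enumerate A + A = {a + b : a, b ∈ A}. With |A| = 5, there are |A|^2 = 25 ordered sum pairs; collecting distinct values, A + A = {-28, -11, -10, -6, 6, 7, 8, 10, 11, 12, 16, 27, 28, 32, 48}, so |A + A| = 15. Thus K = 15/5 = 3. For comparison, the minimum possible |A + A| over all 5-element sets is 2·5 − 1 = 9 (so min K = 9/5), attained only by arithmetic progressions.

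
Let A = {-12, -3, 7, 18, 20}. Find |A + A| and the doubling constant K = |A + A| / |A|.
K = |A + A| / |A| = 15/5 = 3

Enumerate A + A = {a + b : a, b ∈ A}. With |A| = 5, there are |A|^2 = 25 ordered sum pairs; collecting distinct values, A + A = {-24, -15, -6, -5, 4, 6, 8, 14, 15, 17, 25, 27, 36, 38, 40}, so |A + A| = 15. Thus K = 15/5 = 3. For comparison, the minimum possible |A + A| over all 5-element sets is 2·5 − 1 = 9 (so min K = 9/5), attained only by arithmetic progressions.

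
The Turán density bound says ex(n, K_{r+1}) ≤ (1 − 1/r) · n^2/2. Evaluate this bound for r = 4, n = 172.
Turán density bound = (3/4) · 172^2/2 = 11094

Turán's theorem: ex(n, K_{r+1}) is achieved by the complete r-partite Turán graph T(n, r) with parts as balanced as possible, and is at most (1 − 1/r) · n^2/2. For r = 4, n = 172: the density bound is (3/4) · 29584/2 = 11094. Since 4 ∣ 172, the Turán graph T(172, 4) has parts of equal size 43, and its edge count e(T(172, 4)) = 11094 attains the density bound exactly.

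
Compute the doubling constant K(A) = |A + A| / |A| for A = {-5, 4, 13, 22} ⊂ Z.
K = |A + A| / |A| = 7/4

Enumerate A + A = {a + b : a, b ∈ A}. With |A| = 4, there are |A|^2 = 16 ordered sum pairs; collecting distinct values, A + A = {-10, -1, 8, 17, 26, 35, 44}, so |A + A| = 7. Thus K = 7/4. Here |A + A| = 2|A| − 1 = 7, the minimum possible — so K = 7/4 is minimal, which holds iff A is an arithmetic progression.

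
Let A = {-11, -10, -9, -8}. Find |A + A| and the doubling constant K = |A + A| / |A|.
K = |A + A| / |A| = 7/4

Enumerate A + A = {a + b : a, b ∈ A}. With |A| = 4, there are |A|^2 = 16 ordered sum pairs; collecting distinct values, A + A = {-22, -21, -20, -19, -18, -17, -16}, so |A + A| = 7. Thus K = 7/4. Here |A + A| = 2|A| − 1 = 7, the minimum possible — so K = 7/4 is minimal, which holds iff A is an arithmetic progression.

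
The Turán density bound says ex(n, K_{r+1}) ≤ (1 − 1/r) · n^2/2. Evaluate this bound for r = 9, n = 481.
Turán density bound = (8/9) · 481^2/2 = 925444/9 ≈ 102827.1111

Turán's theorem: ex(n, K_{r+1}) is achieved by the complete r-partite Turán graph T(n, r) with parts as balanced as possible, and is at most (1 − 1/r) · n^2/2. For r = 9, n = 481: the density bound is (8/9) · 231361/2 = 925444/9 ≈ 102827.1111. The integer-valued extremum is e(T(481, 9)) = 102826, which is strictly less than the density bound 925444/9 since 9 ∤ 481 (the parts of T(481, 9) cannot all be equal).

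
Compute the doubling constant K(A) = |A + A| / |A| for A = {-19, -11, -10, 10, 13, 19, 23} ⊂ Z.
K = |A + A| / |A| = 27/7

Enumerate A + A = {a + b : a, b ∈ A}. With |A| = 7, there are |A|^2 = 49 ordered sum pairs; collecting distinct values, A + A = {-38, -30, -29, -22, -21, -20, -9, -6, -1, 0, 2, 3, 4, 8, 9, 12, 13, 20, 23, 26, 29, 32, 33, 36, 38, 42, 46}, so |A + A| = 27. Thus K = 27/7. For comparison, the minimum possible |A + A| over all 7-element sets is 2·7 − 1 = 13 (so min K = 13/7), attained only by arithmetic progressions.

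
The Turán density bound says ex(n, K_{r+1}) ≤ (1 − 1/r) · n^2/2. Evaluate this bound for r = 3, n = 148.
Turán density bound = (2/3) · 148^2/2 = 21904/3 ≈ 7301.3333

Turán's theorem: ex(n, K_{r+1}) is achieved by the complete r-partite Turán graph T(n, r) with parts as balanced as possible, and is at most (1 − 1/r) · n^2/2. For r = 3, n = 148: the density bound is (2/3) · 21904/2 = 21904/3 ≈ 7301.3333. The integer-valued extremum is e(T(148, 3)) = 7301, which is strictly less than the density bound 21904/3 since 3 ∤ 148 (the parts of T(148, 3) cannot all be equal).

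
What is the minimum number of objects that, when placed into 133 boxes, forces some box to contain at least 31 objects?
n = (31 − 1)·133 + 1 = 3991

By the generalised pigeonhole principle, to guarantee some box contains ≥ r objects we need more than (r − 1) · k objects total. Threshold: n = (r − 1) · k + 1. With r = 31 and k = 133: n = 30 · 133 + 1 = 3990 + 1 = 3991. For n = 3990 = 30 · 133, we can put exactly 30 objects in every box, avoiding 31 in any single one — so 3991 is tight.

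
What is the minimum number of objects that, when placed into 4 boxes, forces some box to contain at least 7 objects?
n = (7 − 1)·4 + 1 = 25

By the generalised pigeonhole principle, to guarantee some box contains ≥ r objects we need more than (r − 1) · k objects total. Threshold: n = (r − 1) · k + 1. With r = 7 and k = 4: n = 6 · 4 + 1 = 24 + 1 = 25. For n = 24 = 6 · 4, we can put exactly 6 objects in every box, avoiding 7 in any single one — so 25 is tight.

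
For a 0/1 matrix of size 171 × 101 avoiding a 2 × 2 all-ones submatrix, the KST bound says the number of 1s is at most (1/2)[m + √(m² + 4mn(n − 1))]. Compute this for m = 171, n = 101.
z(171, 101; 2, 2) ≤ (1/2)[171 + √(171² + 4·171·101·100)] = (1/2)[171 + √6937641] = 1402.4701

Kővári–Sós–Turán: let r_1, ..., r_171 be the row sums and z = Σ r_i the total number of 1s. Each pair of columns can share at most one row with both entries 1 (else a 2×2 all-ones block appears), so Σ_i C(r_i, 2) ≤ C(101, 2) = 5050. By convexity Σ_i C(r_i, 2) ≥ 171·C(z/171, 2) = z(z − 171)/(2·171), giving z² − 171z − 171·101·100 ≤ 0 and hence z ≤ (1/2)[171 + √(29241 + 4·1727100)] = (1/2)[171 + √6937641] ≈ (1/2)(171 + 2633.9402) = 1402.4701.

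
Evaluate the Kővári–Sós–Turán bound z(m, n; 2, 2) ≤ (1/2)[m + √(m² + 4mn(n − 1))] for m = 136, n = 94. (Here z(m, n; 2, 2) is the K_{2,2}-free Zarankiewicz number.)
z(136, 94; 2, 2) ≤ (1/2)[136 + √(136² + 4·136·94·93)] = (1/2)[136 + √4774144] = 1160.4907

Kővári–Sós–Turán: let r_1, ..., r_136 be the row sums and z = Σ r_i the total number of 1s. Each pair of columns can share at most one row with both entries 1 (else a 2×2 all-ones block appears), so Σ_i C(r_i, 2) ≤ C(94, 2) = 4371. By convexity Σ_i C(r_i, 2) ≥ 136·C(z/136, 2) = z(z − 136)/(2·136), giving z² − 136z − 136·94·93 ≤ 0 and hence z ≤ (1/2)[136 + √(18496 + 4·1188912)] = (1/2)[136 + √4774144] ≈ (1/2)(136 + 2184.9815) = 1160.4907.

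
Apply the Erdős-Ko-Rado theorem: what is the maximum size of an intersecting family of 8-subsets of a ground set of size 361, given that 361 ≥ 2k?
max |F| = C(360, 7) = 146622043719720

The Erdős-Ko-Rado theorem states: for n ≥ 2k, an intersecting family of k-subsets of an n-element set has size at most C(n − 1, k − 1), with equality for 'star' families {A ⊆ [n] : |A| = k, i ∈ A} (fix an element i). For n = 361, k = 8: C(360, 7) = 146622043719720.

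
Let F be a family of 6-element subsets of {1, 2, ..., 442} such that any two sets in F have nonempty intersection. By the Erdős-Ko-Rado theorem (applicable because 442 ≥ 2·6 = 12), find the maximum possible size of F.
max |F| = C(441, 5) = 135872037378

Erdős-Ko-Rado (1961): when n ≥ 2k, max |F| = C(n−1, k−1). The bound is attained by the star {A : i ∈ A} for any fixed i ∈ [n]. Here C(442−1, 6−1) = C(441, 5) = 135872037378.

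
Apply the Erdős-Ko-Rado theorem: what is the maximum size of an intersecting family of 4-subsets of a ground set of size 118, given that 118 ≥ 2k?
max |F| = C(117, 3) = 260130

The Erdős-Ko-Rado theorem states: for n ≥ 2k, an intersecting family of k-subsets of an n-element set has size at most C(n − 1, k − 1), with equality for 'star' families {A ⊆ [n] : |A| = k, i ∈ A} (fix an element i). For n = 118, k = 4: C(117, 3) = 260130.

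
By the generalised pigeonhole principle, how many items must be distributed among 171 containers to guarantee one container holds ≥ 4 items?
n = (4 − 1)·171 + 1 = 514

By the generalised pigeonhole principle, to guarantee some box contains ≥ r objects we need more than (r − 1) · k objects total. Threshold: n = (r − 1) · k + 1. With r = 4 and k = 171: n = 3 · 171 + 1 = 513 + 1 = 514. For n = 513 = 3 · 171, we can put exactly 3 objects in every box, avoiding 4 in any single one — so 514 is tight.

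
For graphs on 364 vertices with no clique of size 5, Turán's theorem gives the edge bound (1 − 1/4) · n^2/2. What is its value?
Turán density bound = (3/4) · 364^2/2 = 49686

Turán's theorem: ex(n, K_{r+1}) is achieved by the complete r-partite Turán graph T(n, r) with parts as balanced as possible, and is at most (1 − 1/r) · n^2/2. For r = 4, n = 364: the density bound is (3/4) · 132496/2 = 49686. Since 4 ∣ 364, the Turán graph T(364, 4) has parts of equal size 91, and its edge count e(T(364, 4)) = 49686 attains the density bound exactly.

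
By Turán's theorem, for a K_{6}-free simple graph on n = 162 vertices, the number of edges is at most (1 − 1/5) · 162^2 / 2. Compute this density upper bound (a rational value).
Turán density bound = (4/5) · 162^2/2 = 52488/5 ≈ 10497.6

Turán's theorem: ex(n, K_{r+1}) is achieved by the complete r-partite Turán graph T(n, r) with parts as balanced as possible, and is at most (1 − 1/r) · n^2/2. For r = 5, n = 162: the density bound is (4/5) · 26244/2 = 52488/5 ≈ 10497.6. The integer-valued extremum is e(T(162, 5)) = 10497, which is strictly less than the density bound 52488/5 since 5 ∤ 162 (the parts of T(162, 5) cannot all be equal).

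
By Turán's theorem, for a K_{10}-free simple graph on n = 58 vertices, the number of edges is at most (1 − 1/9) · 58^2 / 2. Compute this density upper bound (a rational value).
Turán density bound = (8/9) · 58^2/2 = 13456/9 ≈ 1495.1111

Turán's theorem: ex(n, K_{r+1}) is achieved by the complete r-partite Turán graph T(n, r) with parts as balanced as possible, and is at most (1 − 1/r) · n^2/2. For r = 9, n = 58: the density bound is (8/9) · 3364/2 = 13456/9 ≈ 1495.1111. The integer-valued extremum is e(T(58, 9)) = 1494, which is strictly less than the density bound 13456/9 since 9 ∤ 58 (the parts of T(58, 9) cannot all be equal).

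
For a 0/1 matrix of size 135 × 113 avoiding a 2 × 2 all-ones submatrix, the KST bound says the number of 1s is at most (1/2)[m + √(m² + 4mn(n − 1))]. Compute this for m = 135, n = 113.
z(135, 113; 2, 2) ≤ (1/2)[135 + √(135² + 4·135·113·112)] = (1/2)[135 + √6852465] = 1376.3607

Kővári–Sós–Turán: let r_1, ..., r_135 be the row sums and z = Σ r_i the total number of 1s. Each pair of columns can share at most one row with both entries 1 (else a 2×2 all-ones block appears), so Σ_i C(r_i, 2) ≤ C(113, 2) = 6328. By convexity Σ_i C(r_i, 2) ≥ 135·C(z/135, 2) = z(z − 135)/(2·135), giving z² − 135z − 135·113·112 ≤ 0 and hence z ≤ (1/2)[135 + √(18225 + 4·1708560)] = (1/2)[135 + √6852465] ≈ (1/2)(135 + 2617.7213) = 1376.3607.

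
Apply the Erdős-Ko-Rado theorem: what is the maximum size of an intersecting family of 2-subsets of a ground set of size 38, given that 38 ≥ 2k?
max |F| = C(37, 1) = 37

The Erdős-Ko-Rado theorem states: for n ≥ 2k, an intersecting family of k-subsets of an n-element set has size at most C(n − 1, k − 1), with equality for 'star' families {A ⊆ [n] : |A| = k, i ∈ A} (fix an element i). For n = 38, k = 2: C(37, 1) = 37.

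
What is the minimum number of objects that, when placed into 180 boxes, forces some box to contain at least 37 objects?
n = (37 − 1)·180 + 1 = 6481

By the generalised pigeonhole principle, to guarantee some box contains ≥ r objects we need more than (r − 1) · k objects total. Threshold: n = (r − 1) · k + 1. With r = 37 and k = 180: n = 36 · 180 + 1 = 6480 + 1 = 6481. For n = 6480 = 36 · 180, we can put exactly 36 objects in every box, avoiding 37 in any single one — so 6481 is tight.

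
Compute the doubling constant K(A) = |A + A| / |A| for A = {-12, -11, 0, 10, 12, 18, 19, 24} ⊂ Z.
K = |A + A| / |A| = 31/8

Enumerate A + A = {a + b : a, b ∈ A}. With |A| = 8, there are |A|^2 = 64 ordered sum pairs; collecting distinct values, A + A = {-24, -23, -22, -12, -11, -2, -1, 0, 1, 6, 7, 8, 10, 12, 13, 18, 19, 20, 22, 24, 28, 29, 30, 31, 34, 36, 37, 38, 42, 43, 48}, so |A + A| = 31. Thus K = 31/8. For comparison, the minimum possible |A + A| over all 8-element sets is 2·8 − 1 = 15 (so min K = 15/8), attained only by arithmetic progressions.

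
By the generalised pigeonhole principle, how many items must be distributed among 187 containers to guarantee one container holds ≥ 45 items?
n = (45 − 1)·187 + 1 = 8229

By the generalised pigeonhole principle, to guarantee some box contains ≥ r objects we need more than (r − 1) · k objects total. Threshold: n = (r − 1) · k + 1. With r = 45 and k = 187: n = 44 · 187 + 1 = 8228 + 1 = 8229. For n = 8228 = 44 · 187, we can put exactly 44 objects in every box, avoiding 45 in any single one — so 8229 is tight.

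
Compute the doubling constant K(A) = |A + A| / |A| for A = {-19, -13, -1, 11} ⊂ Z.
K = |A + A| / |A| = 9/4

Enumerate A + A = {a + b : a, b ∈ A}. With |A| = 4, there are |A|^2 = 16 ordered sum pairs; collecting distinct values, A + A = {-38, -32, -26, -20, -14, -8, -2, 10, 22}, so |A + A| = 9. Thus K = 9/4. For comparison, the minimum possible |A + A| over all 4-element sets is 2·4 − 1 = 7 (so min K = 7/4), attained only by arithmetic progressions.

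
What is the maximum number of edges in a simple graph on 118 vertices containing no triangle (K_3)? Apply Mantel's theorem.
ex(118, K_3) = ⌊118^2/4⌋ = 3481

Mantel (1907): a triangle-free graph on n vertices has at most ⌊n^2/4⌋ edges, with equality for the complete bipartite graph K_{⌊n/2⌋, ⌈n/2⌉}. For n = 118: ⌊118^2/4⌋ = ⌊13924/4⌋ = 3481. The extremal graph is K_{59, 59}, which has 59·59 = 3481 edges.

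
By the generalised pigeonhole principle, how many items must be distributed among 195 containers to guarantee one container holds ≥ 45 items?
n = (45 − 1)·195 + 1 = 8581

By the generalised pigeonhole principle, to guarantee some box contains ≥ r objects we need more than (r − 1) · k objects total. Threshold: n = (r − 1) · k + 1. With r = 45 and k = 195: n = 44 · 195 + 1 = 8580 + 1 = 8581. For n = 8580 = 44 · 195, we can put exactly 44 objects in every box, avoiding 45 in any single one — so 8581 is tight.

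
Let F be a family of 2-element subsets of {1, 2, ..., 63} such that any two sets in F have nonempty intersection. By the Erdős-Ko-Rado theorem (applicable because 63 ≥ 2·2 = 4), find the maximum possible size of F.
max |F| = C(62, 1) = 62

Erdős-Ko-Rado (1961): when n ≥ 2k, max |F| = C(n−1, k−1). The bound is attained by the star {A : i ∈ A} for any fixed i ∈ [n]. Here C(63−1, 2−1) = C(62, 1) = 62.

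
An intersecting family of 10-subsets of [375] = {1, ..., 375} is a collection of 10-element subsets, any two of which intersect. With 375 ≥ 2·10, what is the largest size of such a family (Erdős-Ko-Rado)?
max |F| = C(374, 9) = 358061238219206324

Erdős-Ko-Rado (1961): when n ≥ 2k, max |F| = C(n−1, k−1). The bound is attained by the star {A : i ∈ A} for any fixed i ∈ [n]. Here C(375−1, 10−1) = C(374, 9) = 358061238219206324.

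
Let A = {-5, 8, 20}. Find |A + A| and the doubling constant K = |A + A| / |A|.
K = |A + A| / |A| = 6/3 = 2

Enumerate A + A = {a + b : a, b ∈ A}. With |A| = 3, there are |A|^2 = 9 ordered sum pairs; collecting distinct values, A + A = {-10, 3, 15, 16, 28, 40}, so |A + A| = 6. Thus K = 6/3 = 2. For comparison, the minimum possible |A + A| over all 3-element sets is 2·3 − 1 = 5 (so min K = 5/3), attained only by arithmetic progressions.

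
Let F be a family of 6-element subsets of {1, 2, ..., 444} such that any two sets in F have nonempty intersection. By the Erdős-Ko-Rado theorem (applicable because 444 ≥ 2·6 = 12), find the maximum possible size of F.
max |F| = C(443, 5) = 138995434578

The Erdős-Ko-Rado theorem states: for n ≥ 2k, an intersecting family of k-subsets of an n-element set has size at most C(n − 1, k − 1), with equality for 'star' families {A ⊆ [n] : |A| = k, i ∈ A} (fix an element i). For n = 444, k = 6: C(443, 5) = 138995434578.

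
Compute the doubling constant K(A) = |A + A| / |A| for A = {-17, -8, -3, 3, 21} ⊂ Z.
K = |A + A| / |A| = 15/5 = 3

Enumerate A + A = {a + b : a, b ∈ A}. With |A| = 5, there are |A|^2 = 25 ordered sum pairs; collecting distinct values, A + A = {-34, -25, -20, -16, -14, -11, -6, -5, 0, 4, 6, 13, 18, 24, 42}, so |A + A| = 15. Thus K = 15/5 = 3. For comparison, the minimum possible |A + A| over all 5-element sets is 2·5 − 1 = 9 (so min K = 9/5), attained only by arithmetic progressions.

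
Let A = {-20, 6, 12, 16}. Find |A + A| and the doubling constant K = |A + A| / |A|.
K = |A + A| / |A| = 10/4 = 5/2

Enumerate A + A = {a + b : a, b ∈ A}. With |A| = 4, there are |A|^2 = 16 ordered sum pairs; collecting distinct values, A + A = {-40, -14, -8, -4, 12, 18, 22, 24, 28, 32}, so |A + A| = 10. Thus K = 10/4 = 5/2. For comparison, the minimum possible |A + A| over all 4-element sets is 2·4 − 1 = 7 (so min K = 7/4), attained only by arithmetic progressions.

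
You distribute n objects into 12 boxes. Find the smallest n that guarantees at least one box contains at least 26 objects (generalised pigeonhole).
n = (26 − 1)·12 + 1 = 301

By the generalised pigeonhole principle, to guarantee some box contains ≥ r objects we need more than (r − 1) · k objects total. Threshold: n = (r − 1) · k + 1. With r = 26 and k = 12: n = 25 · 12 + 1 = 300 + 1 = 301. For n = 300 = 25 · 12, we can put exactly 25 objects in every box, avoiding 26 in any single one — so 301 is tight.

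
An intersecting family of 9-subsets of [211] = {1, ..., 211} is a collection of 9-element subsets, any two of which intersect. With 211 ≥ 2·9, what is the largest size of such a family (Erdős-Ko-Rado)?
max |F| = C(210, 8) = 81964543530870

The Erdős-Ko-Rado theorem states: for n ≥ 2k, an intersecting family of k-subsets of an n-element set has size at most C(n − 1, k − 1), with equality for 'star' families {A ⊆ [n] : |A| = k, i ∈ A} (fix an element i). For n = 211, k = 9: C(210, 8) = 81964543530870.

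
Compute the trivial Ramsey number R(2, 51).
R(2, 51) = 51

R(2, k) = k for all k ≥ 2: in a 2-colouring of K_k, either some edge is red (a red K_2) or all edges are blue (a blue K_k). And K_{50} coloured all-blue has no blue K_51, so R(2, 51) > 50. Hence R(2, 51) = 51.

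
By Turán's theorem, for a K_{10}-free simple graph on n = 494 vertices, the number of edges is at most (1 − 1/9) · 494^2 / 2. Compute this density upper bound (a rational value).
Turán density bound = (8/9) · 494^2/2 = 976144/9 ≈ 108460.4444

Turán's theorem: ex(n, K_{r+1}) is achieved by the complete r-partite Turán graph T(n, r) with parts as balanced as possible, and is at most (1 − 1/r) · n^2/2. For r = 9, n = 494: the density bound is (8/9) · 244036/2 = 976144/9 ≈ 108460.4444. The integer-valued extremum is e(T(494, 9)) = 108460, which is strictly less than the density bound 976144/9 since 9 ∤ 494 (the parts of T(494, 9) cannot all be equal).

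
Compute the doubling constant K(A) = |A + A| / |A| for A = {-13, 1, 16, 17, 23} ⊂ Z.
K = |A + A| / |A| = 15/5 = 3

Enumerate A + A = {a + b : a, b ∈ A}. With |A| = 5, there are |A|^2 = 25 ordered sum pairs; collecting distinct values, A + A = {-26, -12, 2, 3, 4, 10, 17, 18, 24, 32, 33, 34, 39, 40, 46}, so |A + A| = 15. Thus K = 15/5 = 3. For comparison, the minimum possible |A + A| over all 5-element sets is 2·5 − 1 = 9 (so min K = 9/5), attained only by arithmetic progressions.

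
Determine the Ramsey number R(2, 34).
R(2, 34) = 34

R(2, k) = k for all k ≥ 2: in a 2-colouring of K_k, either some edge is red (a red K_2) or all edges are blue (a blue K_k). And K_{33} coloured all-blue has no blue K_34, so R(2, 34) > 33. Hence R(2, 34) = 34.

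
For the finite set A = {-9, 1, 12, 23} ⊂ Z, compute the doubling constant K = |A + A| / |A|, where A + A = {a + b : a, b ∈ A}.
K = |A + A| / |A| = 9/4

Enumerate A + A = {a + b : a, b ∈ A}. With |A| = 4, there are |A|^2 = 16 ordered sum pairs; collecting distinct values, A + A = {-18, -8, 2, 3, 13, 14, 24, 35, 46}, so |A + A| = 9. Thus K = 9/4. For comparison, the minimum possible |A + A| over all 4-element sets is 2·4 − 1 = 7 (so min K = 7/4), attained only by arithmetic progressions.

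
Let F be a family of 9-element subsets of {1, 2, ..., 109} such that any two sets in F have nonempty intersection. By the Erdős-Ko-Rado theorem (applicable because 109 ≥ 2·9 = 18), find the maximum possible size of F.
max |F| = C(108, 8) = 352025629371

Erdős-Ko-Rado (1961): when n ≥ 2k, max |F| = C(n−1, k−1). The bound is attained by the star {A : i ∈ A} for any fixed i ∈ [n]. Here C(109−1, 9−1) = C(108, 8) = 352025629371.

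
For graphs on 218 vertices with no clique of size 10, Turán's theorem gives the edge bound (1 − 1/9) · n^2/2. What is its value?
Turán density bound = (8/9) · 218^2/2 = 190096/9 ≈ 21121.7778

Turán's theorem: ex(n, K_{r+1}) is achieved by the complete r-partite Turán graph T(n, r) with parts as balanced as possible, and is at most (1 − 1/r) · n^2/2. For r = 9, n = 218: the density bound is (8/9) · 47524/2 = 190096/9 ≈ 21121.7778. The integer-valued extremum is e(T(218, 9)) = 21121, which is strictly less than the density bound 190096/9 since 9 ∤ 218 (the parts of T(218, 9) cannot all be equal).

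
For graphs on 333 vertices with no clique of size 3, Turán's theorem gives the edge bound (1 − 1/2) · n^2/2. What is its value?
Turán density bound = (1/2) · 333^2/2 = 110889/4 ≈ 27722.25

Turán's theorem: ex(n, K_{r+1}) is achieved by the complete r-partite Turán graph T(n, r) with parts as balanced as possible, and is at most (1 − 1/r) · n^2/2. For r = 2, n = 333: the density bound is (1/2) · 110889/2 = 110889/4 ≈ 27722.25. The integer-valued extremum is e(T(333, 2)) = 27722, which is strictly less than the density bound 110889/4 since 2 ∤ 333 (the parts of T(333, 2) cannot all be equal).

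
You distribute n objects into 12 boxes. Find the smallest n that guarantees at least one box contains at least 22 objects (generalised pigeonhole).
n = (22 − 1)·12 + 1 = 253

By the generalised pigeonhole principle, to guarantee some box contains ≥ r objects we need more than (r − 1) · k objects total. Threshold: n = (r − 1) · k + 1. With r = 22 and k = 12: n = 21 · 12 + 1 = 252 + 1 = 253. For n = 252 = 21 · 12, we can put exactly 21 objects in every box, avoiding 22 in any single one — so 253 is tight.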